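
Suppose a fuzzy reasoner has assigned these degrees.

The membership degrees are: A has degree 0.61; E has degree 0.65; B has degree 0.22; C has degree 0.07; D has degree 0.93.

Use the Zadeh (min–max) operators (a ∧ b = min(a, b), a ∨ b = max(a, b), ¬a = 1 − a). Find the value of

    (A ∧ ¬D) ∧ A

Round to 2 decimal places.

¬D = 1 − 0.93 = 0.07
A ∧ ¬D = min(a, b) on (0.61, 0.07) = 0.07
(A ∧ ¬D) ∧ A = min(a, b) on (0.07, 0.61) = 0.07

0.07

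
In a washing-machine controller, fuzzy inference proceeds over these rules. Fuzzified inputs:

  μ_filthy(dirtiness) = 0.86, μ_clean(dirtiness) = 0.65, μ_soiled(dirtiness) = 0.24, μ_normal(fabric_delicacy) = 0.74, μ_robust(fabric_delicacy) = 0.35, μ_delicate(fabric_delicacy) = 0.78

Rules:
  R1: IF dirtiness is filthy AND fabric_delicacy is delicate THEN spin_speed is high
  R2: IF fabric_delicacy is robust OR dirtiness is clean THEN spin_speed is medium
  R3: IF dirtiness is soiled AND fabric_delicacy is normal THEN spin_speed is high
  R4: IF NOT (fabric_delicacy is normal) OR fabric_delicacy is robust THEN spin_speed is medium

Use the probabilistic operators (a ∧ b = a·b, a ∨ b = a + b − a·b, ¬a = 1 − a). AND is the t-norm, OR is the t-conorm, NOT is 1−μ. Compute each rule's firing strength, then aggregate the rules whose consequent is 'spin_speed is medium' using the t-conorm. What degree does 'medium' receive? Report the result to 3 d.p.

R1: filthy=0.86, delicate=0.78; AND[a·b] → w = 0.6708
R2: robust=0.35, clean=0.65; OR[a + b − a·b] → w = 0.7725
R3: soiled=0.24, normal=0.74; AND[a·b] → w = 0.1776
R4: ¬normal=1−0.74=0.26, robust=0.35; OR[a + b − a·b] → w = 0.5190
Rules with consequent 'medium': {R2, R4} → strengths 0.7725, 0.5190
Aggregate via t-conorm [a + b − a·b]: 0.8906

0.891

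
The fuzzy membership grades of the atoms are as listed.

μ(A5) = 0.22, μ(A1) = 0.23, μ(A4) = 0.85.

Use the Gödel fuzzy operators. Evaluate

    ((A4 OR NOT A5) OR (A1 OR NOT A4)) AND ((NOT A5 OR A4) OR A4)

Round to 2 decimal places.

NOT A5 = 1 − 0.22 = 0.78
A4 OR NOT A5 = max(a, b) on (0.85, 0.78) = 0.85
NOT A4 = 1 − 0.85 = 0.15
A1 OR NOT A4 = max(a, b) on (0.23, 0.15) = 0.23
(A4 OR NOT A5) OR (A1 OR NOT A4) = max(a, b) on (0.85, 0.23) = 0.85
NOT A5 = 1 − 0.22 = 0.78
NOT A5 OR A4 = max(a, b) on (0.78, 0.85) = 0.85
(NOT A5 OR A4) OR A4 = max(a, b) on (0.85, 0.85) = 0.85
((A4 OR NOT A5) OR (A1 OR NOT A4)) AND ((NOT A5 OR A4) OR A4) = min(a, b) on (0.85, 0.85) = 0.85

0.85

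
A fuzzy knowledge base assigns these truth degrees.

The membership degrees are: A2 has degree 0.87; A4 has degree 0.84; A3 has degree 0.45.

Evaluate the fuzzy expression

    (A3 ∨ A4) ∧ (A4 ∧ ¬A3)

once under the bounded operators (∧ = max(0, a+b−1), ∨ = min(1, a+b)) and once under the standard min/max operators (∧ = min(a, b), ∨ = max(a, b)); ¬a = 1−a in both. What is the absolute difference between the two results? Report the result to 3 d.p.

Under bounded:
  A3 ∨ A4 = min(1, a+b) on (0.45, 0.84) = 1.00
  ¬A3 = 1 − 0.45 = 0.55
  A4 ∧ ¬A3 = max(0, a+b−1) on (0.84, 0.55) = 0.39
  (A3 ∨ A4) ∧ (A4 ∧ ¬A3) = max(0, a+b−1) on (1.00, 0.39) = 0.39
  → value = 0.3900
Under standard min/max:
  A3 ∨ A4 = max(a, b) on (0.45, 0.84) = 0.84
  ¬A3 = 1 − 0.45 = 0.55
  A4 ∧ ¬A3 = min(a, b) on (0.84, 0.55) = 0.55
  (A3 ∨ A4) ∧ (A4 ∧ ¬A3) = min(a, b) on (0.84, 0.55) = 0.55
  → value = 0.5500
|0.3900 − 0.5500| = 0.160

0.160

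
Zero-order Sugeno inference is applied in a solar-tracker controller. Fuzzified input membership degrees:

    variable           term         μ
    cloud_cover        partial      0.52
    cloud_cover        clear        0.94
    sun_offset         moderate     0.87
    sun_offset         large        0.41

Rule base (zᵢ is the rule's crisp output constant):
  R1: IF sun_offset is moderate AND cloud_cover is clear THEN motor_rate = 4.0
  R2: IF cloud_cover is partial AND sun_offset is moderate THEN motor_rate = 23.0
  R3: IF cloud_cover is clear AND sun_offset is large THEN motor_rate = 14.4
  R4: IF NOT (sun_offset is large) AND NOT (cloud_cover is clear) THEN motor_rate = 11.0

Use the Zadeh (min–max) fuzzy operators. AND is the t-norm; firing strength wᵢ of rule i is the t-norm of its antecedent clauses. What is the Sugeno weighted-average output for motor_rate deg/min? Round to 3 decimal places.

11.830

R1 (z=4.0): moderate=0.87, clear=0.94; AND[min(a, b)] → w = 0.87
R2 (z=23.0): partial=0.52, moderate=0.87; AND[min(a, b)] → w = 0.52
R3 (z=14.4): clear=0.94, large=0.41; AND[min(a, b)] → w = 0.41
R4 (z=11.0): ¬large=1−0.41=0.59, ¬clear=1−0.94=0.06; AND[min(a, b)] → w = 0.06
Weighted average = (0.87·4.0 + 0.52·23.0 + 0.41·14.4 + 0.06·11.0) / (0.87 + 0.52 + 0.41 + 0.06)
  = 22.0040 / 1.8600 = 11.830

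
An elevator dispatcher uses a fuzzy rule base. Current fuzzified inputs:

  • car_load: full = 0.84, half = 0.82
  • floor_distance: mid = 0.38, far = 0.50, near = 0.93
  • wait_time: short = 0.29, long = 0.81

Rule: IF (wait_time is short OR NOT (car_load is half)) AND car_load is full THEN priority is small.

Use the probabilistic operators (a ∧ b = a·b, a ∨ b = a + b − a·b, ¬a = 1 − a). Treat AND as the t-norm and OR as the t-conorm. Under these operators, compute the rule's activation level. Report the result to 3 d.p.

firing strength: (short=0.29 OR ¬half=1−0.82=0.18) = 0.4178; AND[a·b] with full=0.84 → w = 0.3510

0.351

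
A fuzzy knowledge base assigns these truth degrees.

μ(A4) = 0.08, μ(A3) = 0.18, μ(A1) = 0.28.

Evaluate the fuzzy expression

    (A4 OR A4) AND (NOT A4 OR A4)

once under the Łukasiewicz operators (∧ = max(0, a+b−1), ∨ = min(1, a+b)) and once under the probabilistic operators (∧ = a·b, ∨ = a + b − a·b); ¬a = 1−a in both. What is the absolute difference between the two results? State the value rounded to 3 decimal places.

Under Łukasiewicz:
  A4 OR A4 = min(1, a+b) on (0.08, 0.08) = 0.16
  NOT A4 = 1 − 0.08 = 0.92
  NOT A4 OR A4 = min(1, a+b) on (0.92, 0.08) = 1.00
  (A4 OR A4) AND (NOT A4 OR A4) = max(0, a+b−1) on (0.16, 1.00) = 0.16
  → value = 0.1600
Under probabilistic:
  A4 OR A4 = a + b − a·b on (0.0800, 0.0800) = 0.1536
  NOT A4 = 1 − 0.0800 = 0.9200
  NOT A4 OR A4 = a + b − a·b on (0.9200, 0.0800) = 0.9264
  (A4 OR A4) AND (NOT A4 OR A4) = a·b on (0.1536, 0.9264) = 0.1423
  → value = 0.1423
|0.1600 − 0.1423| = 0.018

0.018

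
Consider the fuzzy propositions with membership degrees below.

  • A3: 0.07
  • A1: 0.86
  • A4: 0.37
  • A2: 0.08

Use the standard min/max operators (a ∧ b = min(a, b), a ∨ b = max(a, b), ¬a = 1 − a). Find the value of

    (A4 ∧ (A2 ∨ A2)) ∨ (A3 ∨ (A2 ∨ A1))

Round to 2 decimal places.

0.86

A2 ∨ A2 = max(a, b) on (0.08, 0.08) = 0.08
A4 ∧ (A2 ∨ A2) = min(a, b) on (0.37, 0.08) = 0.08
A2 ∨ A1 = max(a, b) on (0.08, 0.86) = 0.86
A3 ∨ (A2 ∨ A1) = max(a, b) on (0.07, 0.86) = 0.86
(A4 ∧ (A2 ∨ A2)) ∨ (A3 ∨ (A2 ∨ A1)) = max(a, b) on (0.08, 0.86) = 0.86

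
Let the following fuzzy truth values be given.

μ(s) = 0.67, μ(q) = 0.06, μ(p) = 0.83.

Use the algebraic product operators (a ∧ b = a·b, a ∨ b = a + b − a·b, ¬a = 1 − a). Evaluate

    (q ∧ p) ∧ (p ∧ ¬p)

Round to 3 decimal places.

q ∧ p = a·b on (0.0600, 0.8300) = 0.0498
¬p = 1 − 0.8300 = 0.1700
p ∧ ¬p = a·b on (0.8300, 0.1700) = 0.1411
(q ∧ p) ∧ (p ∧ ¬p) = a·b on (0.0498, 0.1411) = 0.0070

0.007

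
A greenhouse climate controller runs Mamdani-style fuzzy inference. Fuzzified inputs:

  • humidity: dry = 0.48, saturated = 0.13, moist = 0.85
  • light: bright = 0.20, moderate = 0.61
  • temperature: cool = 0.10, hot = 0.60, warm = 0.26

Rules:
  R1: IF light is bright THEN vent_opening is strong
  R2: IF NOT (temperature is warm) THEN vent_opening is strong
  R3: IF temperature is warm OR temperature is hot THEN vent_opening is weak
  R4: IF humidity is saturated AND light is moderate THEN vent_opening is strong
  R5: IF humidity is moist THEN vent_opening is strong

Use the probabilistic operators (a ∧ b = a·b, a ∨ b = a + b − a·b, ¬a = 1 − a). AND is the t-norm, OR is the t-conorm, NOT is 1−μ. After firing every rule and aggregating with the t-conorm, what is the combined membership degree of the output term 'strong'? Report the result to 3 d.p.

R1: bright=0.20 → w = 0.2000
R2: ¬warm=1−0.26=0.74 → w = 0.7400
R3: warm=0.26, hot=0.60; OR[a + b − a·b] → w = 0.7040
R4: saturated=0.13, moderate=0.61; AND[a·b] → w = 0.0793
R5: moist=0.85 → w = 0.8500
Rules with consequent 'strong': {R1, R2, R4, R5} → strengths 0.2000, 0.7400, 0.0793, 0.8500
Aggregate via t-conorm [a + b − a·b]: 0.9713

0.971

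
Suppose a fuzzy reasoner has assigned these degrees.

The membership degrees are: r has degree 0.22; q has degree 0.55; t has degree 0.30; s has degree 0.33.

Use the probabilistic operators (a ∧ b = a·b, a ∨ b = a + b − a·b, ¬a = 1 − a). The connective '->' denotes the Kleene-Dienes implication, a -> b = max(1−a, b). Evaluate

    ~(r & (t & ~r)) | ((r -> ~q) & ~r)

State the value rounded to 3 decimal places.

~r = 1 − 0.2200 = 0.7800
t & ~r = a·b on (0.3000, 0.7800) = 0.2340
r & (t & ~r) = a·b on (0.2200, 0.2340) = 0.0515
~(r & (t & ~r)) = 1 − 0.0515 = 0.9485
~q = 1 − 0.5500 = 0.4500
r -> ~q  [Kleene-Dienes: max(1−a, b)] with a=0.2200, b=0.4500 → 0.7800
~r = 1 − 0.2200 = 0.7800
(r -> ~q) & ~r = a·b on (0.7800, 0.7800) = 0.6084
~(r & (t & ~r)) | ((r -> ~q) & ~r) = a + b − a·b on (0.9485, 0.6084) = 0.9798

0.980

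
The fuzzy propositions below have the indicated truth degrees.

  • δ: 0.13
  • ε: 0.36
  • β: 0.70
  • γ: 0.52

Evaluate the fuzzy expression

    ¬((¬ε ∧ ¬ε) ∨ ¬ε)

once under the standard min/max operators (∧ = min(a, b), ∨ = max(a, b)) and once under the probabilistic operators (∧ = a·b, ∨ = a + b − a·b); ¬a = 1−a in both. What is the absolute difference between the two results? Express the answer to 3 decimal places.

Under standard min/max:
  ¬ε = 1 − 0.36 = 0.64
  ¬ε = 1 − 0.36 = 0.64
  ¬ε ∧ ¬ε = min(a, b) on (0.64, 0.64) = 0.64
  ¬ε = 1 − 0.36 = 0.64
  (¬ε ∧ ¬ε) ∨ ¬ε = max(a, b) on (0.64, 0.64) = 0.64
  ¬((¬ε ∧ ¬ε) ∨ ¬ε) = 1 − 0.64 = 0.36
  → value = 0.3600
Under probabilistic:
  ¬ε = 1 − 0.3600 = 0.6400
  ¬ε = 1 − 0.3600 = 0.6400
  ¬ε ∧ ¬ε = a·b on (0.6400, 0.6400) = 0.4096
  ¬ε = 1 − 0.3600 = 0.6400
  (¬ε ∧ ¬ε) ∨ ¬ε = a + b − a·b on (0.4096, 0.6400) = 0.7875
  ¬((¬ε ∧ ¬ε) ∨ ¬ε) = 1 − 0.7875 = 0.2125
  → value = 0.2125
|0.3600 − 0.2125| = 0.147

0.147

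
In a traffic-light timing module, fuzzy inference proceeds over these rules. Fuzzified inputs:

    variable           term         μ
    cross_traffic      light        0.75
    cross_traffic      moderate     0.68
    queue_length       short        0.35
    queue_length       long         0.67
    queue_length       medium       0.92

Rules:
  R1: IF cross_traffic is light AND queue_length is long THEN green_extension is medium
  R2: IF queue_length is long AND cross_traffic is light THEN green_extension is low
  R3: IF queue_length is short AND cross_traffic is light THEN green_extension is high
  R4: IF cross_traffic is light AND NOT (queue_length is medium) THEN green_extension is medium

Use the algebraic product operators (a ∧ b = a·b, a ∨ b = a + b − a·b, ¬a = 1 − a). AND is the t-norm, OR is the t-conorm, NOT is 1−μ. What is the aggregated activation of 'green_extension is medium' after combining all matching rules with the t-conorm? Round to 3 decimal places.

0.532

R1: light=0.75, long=0.67; AND[a·b] → w = 0.5025
R2: long=0.67, light=0.75; AND[a·b] → w = 0.5025
R3: short=0.35, light=0.75; AND[a·b] → w = 0.2625
R4: light=0.75, ¬medium=1−0.92=0.08; AND[a·b] → w = 0.0600
Rules with consequent 'medium': {R1, R4} → strengths 0.5025, 0.0600
Aggregate via t-conorm [a + b − a·b]: 0.5323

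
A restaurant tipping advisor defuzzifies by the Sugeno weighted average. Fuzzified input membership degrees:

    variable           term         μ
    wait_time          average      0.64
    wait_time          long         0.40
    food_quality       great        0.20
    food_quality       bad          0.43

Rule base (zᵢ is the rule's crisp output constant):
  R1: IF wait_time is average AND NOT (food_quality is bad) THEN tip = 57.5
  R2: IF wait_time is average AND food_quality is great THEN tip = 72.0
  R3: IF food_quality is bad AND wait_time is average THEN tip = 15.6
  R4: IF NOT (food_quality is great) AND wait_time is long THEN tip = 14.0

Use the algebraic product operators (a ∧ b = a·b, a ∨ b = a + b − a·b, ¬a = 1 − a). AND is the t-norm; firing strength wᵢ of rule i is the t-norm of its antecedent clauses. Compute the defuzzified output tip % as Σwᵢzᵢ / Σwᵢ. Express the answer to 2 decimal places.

35.81

R1 (z=57.5): average=0.64, ¬bad=1−0.43=0.57; AND[a·b] → w = 0.3648
R2 (z=72.0): average=0.64, great=0.20; AND[a·b] → w = 0.1280
R3 (z=15.6): bad=0.43, average=0.64; AND[a·b] → w = 0.2752
R4 (z=14.0): ¬great=1−0.20=0.80, long=0.40; AND[a·b] → w = 0.3200
Weighted average = (0.3648·57.5 + 0.1280·72.0 + 0.2752·15.6 + 0.3200·14.0) / (0.3648 + 0.1280 + 0.2752 + 0.3200)
  = 38.9651 / 1.0880 = 35.81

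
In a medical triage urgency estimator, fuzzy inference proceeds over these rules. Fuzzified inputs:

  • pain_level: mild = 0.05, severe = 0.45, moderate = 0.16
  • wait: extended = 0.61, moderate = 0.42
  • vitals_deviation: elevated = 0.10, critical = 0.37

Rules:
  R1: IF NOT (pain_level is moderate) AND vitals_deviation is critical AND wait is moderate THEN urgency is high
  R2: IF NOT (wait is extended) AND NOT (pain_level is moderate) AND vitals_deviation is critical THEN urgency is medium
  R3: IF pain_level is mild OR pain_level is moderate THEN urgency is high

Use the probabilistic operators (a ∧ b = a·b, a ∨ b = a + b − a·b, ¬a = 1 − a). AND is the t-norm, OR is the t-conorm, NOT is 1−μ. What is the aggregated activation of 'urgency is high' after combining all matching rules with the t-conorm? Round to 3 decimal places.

R1: ¬moderate=1−0.16=0.84, critical=0.37, moderate=0.42; AND[a·b] → w = 0.1305
R2: ¬extended=1−0.61=0.39, ¬moderate=1−0.16=0.84, critical=0.37; AND[a·b] → w = 0.1212
R3: mild=0.05, moderate=0.16; OR[a + b − a·b] → w = 0.2020
Rules with consequent 'high': {R1, R3} → strengths 0.1305, 0.2020
Aggregate via t-conorm [a + b − a·b]: 0.3062

0.306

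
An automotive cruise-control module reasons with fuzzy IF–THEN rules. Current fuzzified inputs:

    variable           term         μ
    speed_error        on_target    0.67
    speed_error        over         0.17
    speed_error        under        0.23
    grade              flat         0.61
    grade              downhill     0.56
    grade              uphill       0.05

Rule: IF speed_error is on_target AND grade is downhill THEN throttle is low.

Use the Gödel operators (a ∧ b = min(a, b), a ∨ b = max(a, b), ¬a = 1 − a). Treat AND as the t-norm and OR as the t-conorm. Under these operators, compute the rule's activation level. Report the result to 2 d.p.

0.56

firing strength: on_target=0.67, downhill=0.56; AND[min(a, b)] → w = 0.56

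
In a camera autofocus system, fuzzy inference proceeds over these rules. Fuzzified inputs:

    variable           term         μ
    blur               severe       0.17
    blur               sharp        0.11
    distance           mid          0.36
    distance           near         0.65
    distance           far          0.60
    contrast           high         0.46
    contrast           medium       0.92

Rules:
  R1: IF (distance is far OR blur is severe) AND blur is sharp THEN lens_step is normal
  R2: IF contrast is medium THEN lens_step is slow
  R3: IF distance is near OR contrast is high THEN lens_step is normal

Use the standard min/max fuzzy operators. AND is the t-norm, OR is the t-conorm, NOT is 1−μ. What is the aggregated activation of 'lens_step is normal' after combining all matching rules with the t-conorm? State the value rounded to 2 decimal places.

R1: (far=0.60 OR severe=0.17) = 0.60; AND[min(a, b)] with sharp=0.11 → w = 0.11
R2: medium=0.92 → w = 0.92
R3: near=0.65, high=0.46; OR[max(a, b)] → w = 0.65
Rules with consequent 'normal': {R1, R3} → strengths 0.11, 0.65
Aggregate via t-conorm [max(a, b)]: 0.65

0.65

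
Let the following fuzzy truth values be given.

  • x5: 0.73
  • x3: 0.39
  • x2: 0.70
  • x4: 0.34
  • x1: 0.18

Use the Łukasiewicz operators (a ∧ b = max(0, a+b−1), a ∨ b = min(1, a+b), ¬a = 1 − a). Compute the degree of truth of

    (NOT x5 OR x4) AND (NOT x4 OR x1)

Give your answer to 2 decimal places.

NOT x5 = 1 − 0.73 = 0.27
NOT x5 OR x4 = min(1, a+b) on (0.27, 0.34) = 0.61
NOT x4 = 1 − 0.34 = 0.66
NOT x4 OR x1 = min(1, a+b) on (0.66, 0.18) = 0.84
(NOT x5 OR x4) AND (NOT x4 OR x1) = max(0, a+b−1) on (0.61, 0.84) = 0.45

0.45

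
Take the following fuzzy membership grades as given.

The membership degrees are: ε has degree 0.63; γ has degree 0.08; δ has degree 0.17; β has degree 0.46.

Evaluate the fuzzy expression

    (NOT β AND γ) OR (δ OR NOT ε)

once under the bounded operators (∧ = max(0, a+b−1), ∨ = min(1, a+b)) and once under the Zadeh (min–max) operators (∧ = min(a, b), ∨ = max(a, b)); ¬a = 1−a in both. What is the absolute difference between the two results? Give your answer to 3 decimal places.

0.170

Under bounded:
  NOT β = 1 − 0.46 = 0.54
  NOT β AND γ = max(0, a+b−1) on (0.54, 0.08) = 0.00
  NOT ε = 1 − 0.63 = 0.37
  δ OR NOT ε = min(1, a+b) on (0.17, 0.37) = 0.54
  (NOT β AND γ) OR (δ OR NOT ε) = min(1, a+b) on (0.00, 0.54) = 0.54
  → value = 0.5400
Under Zadeh (min–max):
  NOT β = 1 − 0.46 = 0.54
  NOT β AND γ = min(a, b) on (0.54, 0.08) = 0.08
  NOT ε = 1 − 0.63 = 0.37
  δ OR NOT ε = max(a, b) on (0.17, 0.37) = 0.37
  (NOT β AND γ) OR (δ OR NOT ε) = max(a, b) on (0.08, 0.37) = 0.37
  → value = 0.3700
|0.5400 − 0.3700| = 0.170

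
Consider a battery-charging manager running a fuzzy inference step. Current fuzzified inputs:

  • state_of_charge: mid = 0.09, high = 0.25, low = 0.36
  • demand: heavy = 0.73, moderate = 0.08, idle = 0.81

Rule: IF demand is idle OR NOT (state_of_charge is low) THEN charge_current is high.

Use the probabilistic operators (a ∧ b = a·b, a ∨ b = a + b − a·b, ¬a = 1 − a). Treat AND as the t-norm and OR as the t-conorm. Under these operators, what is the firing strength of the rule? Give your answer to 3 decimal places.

0.932

firing strength: idle=0.81, ¬low=1−0.36=0.64; OR[a + b − a·b] → w = 0.9316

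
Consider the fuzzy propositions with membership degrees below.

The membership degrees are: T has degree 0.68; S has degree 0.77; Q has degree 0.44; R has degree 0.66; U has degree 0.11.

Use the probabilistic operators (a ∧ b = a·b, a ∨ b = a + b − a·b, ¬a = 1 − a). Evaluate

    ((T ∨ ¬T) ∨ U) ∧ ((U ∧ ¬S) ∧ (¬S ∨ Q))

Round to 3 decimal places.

¬T = 1 − 0.6800 = 0.3200
T ∨ ¬T = a + b − a·b on (0.6800, 0.3200) = 0.7824
(T ∨ ¬T) ∨ U = a + b − a·b on (0.7824, 0.1100) = 0.8063
¬S = 1 − 0.7700 = 0.2300
U ∧ ¬S = a·b on (0.1100, 0.2300) = 0.0253
¬S = 1 − 0.7700 = 0.2300
¬S ∨ Q = a + b − a·b on (0.2300, 0.4400) = 0.5688
(U ∧ ¬S) ∧ (¬S ∨ Q) = a·b on (0.0253, 0.5688) = 0.0144
((T ∨ ¬T) ∨ U) ∧ ((U ∧ ¬S) ∧ (¬S ∨ Q)) = a·b on (0.8063, 0.0144) = 0.0116

0.012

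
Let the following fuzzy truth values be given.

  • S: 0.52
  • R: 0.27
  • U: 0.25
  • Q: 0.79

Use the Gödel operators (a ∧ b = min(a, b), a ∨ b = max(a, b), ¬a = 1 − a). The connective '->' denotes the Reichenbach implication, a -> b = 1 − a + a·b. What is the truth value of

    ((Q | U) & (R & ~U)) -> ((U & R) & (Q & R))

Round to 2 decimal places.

0.80

Q | U = max(a, b) on (0.79, 0.25) = 0.79
~U = 1 − 0.25 = 0.75
R & ~U = min(a, b) on (0.27, 0.75) = 0.27
(Q | U) & (R & ~U) = min(a, b) on (0.79, 0.27) = 0.27
U & R = min(a, b) on (0.25, 0.27) = 0.25
Q & R = min(a, b) on (0.79, 0.27) = 0.27
(U & R) & (Q & R) = min(a, b) on (0.25, 0.27) = 0.25
((Q | U) & (R & ~U)) -> ((U & R) & (Q & R))  [Reichenbach: 1 − a + a·b] with a=0.27, b=0.25 → 0.80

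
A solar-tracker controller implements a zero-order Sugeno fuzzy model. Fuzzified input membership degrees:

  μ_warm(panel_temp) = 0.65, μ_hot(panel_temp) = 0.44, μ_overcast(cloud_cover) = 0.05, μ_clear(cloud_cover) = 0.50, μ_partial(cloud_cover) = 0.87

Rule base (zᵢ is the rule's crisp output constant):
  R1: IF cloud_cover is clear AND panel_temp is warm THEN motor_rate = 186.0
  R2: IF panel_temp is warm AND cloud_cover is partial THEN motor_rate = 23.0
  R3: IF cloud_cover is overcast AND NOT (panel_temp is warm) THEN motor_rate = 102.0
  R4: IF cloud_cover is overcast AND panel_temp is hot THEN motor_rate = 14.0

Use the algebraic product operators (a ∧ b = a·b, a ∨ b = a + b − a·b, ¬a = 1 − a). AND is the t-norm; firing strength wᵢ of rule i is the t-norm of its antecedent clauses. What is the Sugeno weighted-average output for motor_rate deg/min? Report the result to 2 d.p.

81.24

R1 (z=186.0): clear=0.50, warm=0.65; AND[a·b] → w = 0.3250
R2 (z=23.0): warm=0.65, partial=0.87; AND[a·b] → w = 0.5655
R3 (z=102.0): overcast=0.05, ¬warm=1−0.65=0.35; AND[a·b] → w = 0.0175
R4 (z=14.0): overcast=0.05, hot=0.44; AND[a·b] → w = 0.0220
Weighted average = (0.3250·186.0 + 0.5655·23.0 + 0.0175·102.0 + 0.0220·14.0) / (0.3250 + 0.5655 + 0.0175 + 0.0220)
  = 75.5495 / 0.9300 = 81.24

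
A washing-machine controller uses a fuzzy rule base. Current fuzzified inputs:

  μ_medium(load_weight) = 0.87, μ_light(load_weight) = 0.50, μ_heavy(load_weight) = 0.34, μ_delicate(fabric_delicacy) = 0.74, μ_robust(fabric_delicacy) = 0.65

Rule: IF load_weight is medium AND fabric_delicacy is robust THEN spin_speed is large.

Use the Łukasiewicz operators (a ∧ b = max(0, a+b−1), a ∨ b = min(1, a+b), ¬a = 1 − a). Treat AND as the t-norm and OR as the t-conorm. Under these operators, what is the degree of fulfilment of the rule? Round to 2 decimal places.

0.52

firing strength: medium=0.87, robust=0.65; AND[max(0, a+b−1)] → w = 0.52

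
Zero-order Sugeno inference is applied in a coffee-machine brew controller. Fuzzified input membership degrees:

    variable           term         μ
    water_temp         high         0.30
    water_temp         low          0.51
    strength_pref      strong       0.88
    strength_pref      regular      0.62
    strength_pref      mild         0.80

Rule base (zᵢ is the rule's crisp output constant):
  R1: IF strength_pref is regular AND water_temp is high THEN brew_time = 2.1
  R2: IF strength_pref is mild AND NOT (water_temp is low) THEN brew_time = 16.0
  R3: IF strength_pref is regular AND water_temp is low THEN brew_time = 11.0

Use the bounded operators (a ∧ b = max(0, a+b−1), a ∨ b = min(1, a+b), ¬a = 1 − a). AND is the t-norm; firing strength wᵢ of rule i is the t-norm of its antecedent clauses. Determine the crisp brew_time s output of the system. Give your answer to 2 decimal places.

14.45

R1 (z=2.1): regular=0.62, high=0.30; AND[max(0, a+b−1)] → w = 0.00
R2 (z=16.0): mild=0.80, ¬low=1−0.51=0.49; AND[max(0, a+b−1)] → w = 0.29
R3 (z=11.0): regular=0.62, low=0.51; AND[max(0, a+b−1)] → w = 0.13
Weighted average = (0.00·2.1 + 0.29·16.0 + 0.13·11.0) / (0.00 + 0.29 + 0.13)
  = 6.0700 / 0.4200 = 14.45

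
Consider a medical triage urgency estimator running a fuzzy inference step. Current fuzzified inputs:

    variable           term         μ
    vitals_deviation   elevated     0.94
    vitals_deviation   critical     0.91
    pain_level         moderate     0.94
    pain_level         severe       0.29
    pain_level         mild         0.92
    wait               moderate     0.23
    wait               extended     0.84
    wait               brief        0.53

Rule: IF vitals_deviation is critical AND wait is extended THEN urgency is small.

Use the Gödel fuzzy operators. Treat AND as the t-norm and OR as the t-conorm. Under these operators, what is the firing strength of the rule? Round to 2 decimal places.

firing strength: critical=0.91, extended=0.84; AND[min(a, b)] → w = 0.84

0.84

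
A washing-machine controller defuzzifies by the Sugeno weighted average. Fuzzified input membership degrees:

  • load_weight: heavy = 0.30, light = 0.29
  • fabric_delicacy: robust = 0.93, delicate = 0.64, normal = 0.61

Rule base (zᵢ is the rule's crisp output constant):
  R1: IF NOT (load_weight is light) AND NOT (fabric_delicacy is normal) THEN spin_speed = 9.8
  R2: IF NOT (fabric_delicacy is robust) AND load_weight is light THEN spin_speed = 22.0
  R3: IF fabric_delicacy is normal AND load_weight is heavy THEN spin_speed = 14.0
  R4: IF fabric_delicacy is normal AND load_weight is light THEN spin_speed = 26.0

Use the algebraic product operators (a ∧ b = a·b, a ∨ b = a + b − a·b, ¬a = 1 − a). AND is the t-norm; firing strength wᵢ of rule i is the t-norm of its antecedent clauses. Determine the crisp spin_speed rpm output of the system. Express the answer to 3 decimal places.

R1 (z=9.8): ¬light=1−0.29=0.71, ¬normal=1−0.61=0.39; AND[a·b] → w = 0.2769
R2 (z=22.0): ¬robust=1−0.93=0.07, light=0.29; AND[a·b] → w = 0.0203
R3 (z=14.0): normal=0.61, heavy=0.30; AND[a·b] → w = 0.1830
R4 (z=26.0): normal=0.61, light=0.29; AND[a·b] → w = 0.1769
Weighted average = (0.2769·9.8 + 0.0203·22.0 + 0.1830·14.0 + 0.1769·26.0) / (0.2769 + 0.0203 + 0.1830 + 0.1769)
  = 10.3216 / 0.6571 = 15.708

15.708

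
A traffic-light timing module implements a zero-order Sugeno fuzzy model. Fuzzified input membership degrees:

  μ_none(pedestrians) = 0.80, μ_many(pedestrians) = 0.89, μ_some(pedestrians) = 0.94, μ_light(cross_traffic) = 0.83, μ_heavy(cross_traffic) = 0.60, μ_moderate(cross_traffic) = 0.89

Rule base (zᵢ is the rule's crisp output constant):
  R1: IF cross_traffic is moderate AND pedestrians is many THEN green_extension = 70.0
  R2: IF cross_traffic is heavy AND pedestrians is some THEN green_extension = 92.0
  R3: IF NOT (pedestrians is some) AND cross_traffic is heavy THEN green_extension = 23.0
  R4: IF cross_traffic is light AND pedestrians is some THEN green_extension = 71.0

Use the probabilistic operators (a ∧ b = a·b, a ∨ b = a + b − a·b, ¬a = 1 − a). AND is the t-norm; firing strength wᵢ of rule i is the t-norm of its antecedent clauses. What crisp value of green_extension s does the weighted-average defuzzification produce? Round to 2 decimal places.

R1 (z=70.0): moderate=0.89, many=0.89; AND[a·b] → w = 0.7921
R2 (z=92.0): heavy=0.60, some=0.94; AND[a·b] → w = 0.5640
R3 (z=23.0): ¬some=1−0.94=0.06, heavy=0.60; AND[a·b] → w = 0.0360
R4 (z=71.0): light=0.83, some=0.94; AND[a·b] → w = 0.7802
Weighted average = (0.7921·70.0 + 0.5640·92.0 + 0.0360·23.0 + 0.7802·71.0) / (0.7921 + 0.5640 + 0.0360 + 0.7802)
  = 163.5572 / 2.1723 = 75.29

75.29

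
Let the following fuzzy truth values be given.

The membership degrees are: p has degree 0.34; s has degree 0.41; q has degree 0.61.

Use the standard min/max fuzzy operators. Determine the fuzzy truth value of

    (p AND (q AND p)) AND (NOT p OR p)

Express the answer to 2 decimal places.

0.34

q AND p = min(a, b) on (0.61, 0.34) = 0.34
p AND (q AND p) = min(a, b) on (0.34, 0.34) = 0.34
NOT p = 1 − 0.34 = 0.66
NOT p OR p = max(a, b) on (0.66, 0.34) = 0.66
(p AND (q AND p)) AND (NOT p OR p) = min(a, b) on (0.34, 0.66) = 0.34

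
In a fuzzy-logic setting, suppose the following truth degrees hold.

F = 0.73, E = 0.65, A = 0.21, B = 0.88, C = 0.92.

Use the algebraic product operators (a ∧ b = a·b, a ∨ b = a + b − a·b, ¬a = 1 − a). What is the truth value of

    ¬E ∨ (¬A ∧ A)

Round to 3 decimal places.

¬E = 1 − 0.6500 = 0.3500
¬A = 1 − 0.2100 = 0.7900
¬A ∧ A = a·b on (0.7900, 0.2100) = 0.1659
¬E ∨ (¬A ∧ A) = a + b − a·b on (0.3500, 0.1659) = 0.4578

0.458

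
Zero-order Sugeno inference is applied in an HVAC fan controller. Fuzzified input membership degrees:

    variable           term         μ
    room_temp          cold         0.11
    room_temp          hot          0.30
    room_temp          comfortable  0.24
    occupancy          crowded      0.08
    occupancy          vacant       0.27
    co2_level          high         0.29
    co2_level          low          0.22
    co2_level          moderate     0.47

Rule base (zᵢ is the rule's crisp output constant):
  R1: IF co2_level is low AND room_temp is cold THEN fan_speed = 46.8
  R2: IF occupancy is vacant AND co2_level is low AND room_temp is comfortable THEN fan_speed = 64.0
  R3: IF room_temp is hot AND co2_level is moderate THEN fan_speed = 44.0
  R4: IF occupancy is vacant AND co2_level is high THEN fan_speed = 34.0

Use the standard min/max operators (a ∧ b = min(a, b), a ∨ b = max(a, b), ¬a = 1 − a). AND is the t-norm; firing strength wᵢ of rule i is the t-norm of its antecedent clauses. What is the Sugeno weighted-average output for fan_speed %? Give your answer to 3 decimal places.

R1 (z=46.8): low=0.22, cold=0.11; AND[min(a, b)] → w = 0.11
R2 (z=64.0): vacant=0.27, low=0.22, comfortable=0.24; AND[min(a, b)] → w = 0.22
R3 (z=44.0): hot=0.30, moderate=0.47; AND[min(a, b)] → w = 0.30
R4 (z=34.0): vacant=0.27, high=0.29; AND[min(a, b)] → w = 0.27
Weighted average = (0.11·46.8 + 0.22·64.0 + 0.30·44.0 + 0.27·34.0) / (0.11 + 0.22 + 0.30 + 0.27)
  = 41.6080 / 0.9000 = 46.231

46.231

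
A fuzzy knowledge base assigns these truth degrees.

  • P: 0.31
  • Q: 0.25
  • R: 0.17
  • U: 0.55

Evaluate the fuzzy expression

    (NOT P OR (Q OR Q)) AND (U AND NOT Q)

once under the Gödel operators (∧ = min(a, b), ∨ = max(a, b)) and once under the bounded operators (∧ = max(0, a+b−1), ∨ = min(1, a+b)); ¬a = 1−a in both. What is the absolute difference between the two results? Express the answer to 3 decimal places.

Under Gödel:
  NOT P = 1 − 0.31 = 0.69
  Q OR Q = max(a, b) on (0.25, 0.25) = 0.25
  NOT P OR (Q OR Q) = max(a, b) on (0.69, 0.25) = 0.69
  NOT Q = 1 − 0.25 = 0.75
  U AND NOT Q = min(a, b) on (0.55, 0.75) = 0.55
  (NOT P OR (Q OR Q)) AND (U AND NOT Q) = min(a, b) on (0.69, 0.55) = 0.55
  → value = 0.5500
Under bounded:
  NOT P = 1 − 0.31 = 0.69
  Q OR Q = min(1, a+b) on (0.25, 0.25) = 0.50
  NOT P OR (Q OR Q) = min(1, a+b) on (0.69, 0.50) = 1.00
  NOT Q = 1 − 0.25 = 0.75
  U AND NOT Q = max(0, a+b−1) on (0.55, 0.75) = 0.30
  (NOT P OR (Q OR Q)) AND (U AND NOT Q) = max(0, a+b−1) on (1.00, 0.30) = 0.30
  → value = 0.3000
|0.5500 − 0.3000| = 0.250

0.250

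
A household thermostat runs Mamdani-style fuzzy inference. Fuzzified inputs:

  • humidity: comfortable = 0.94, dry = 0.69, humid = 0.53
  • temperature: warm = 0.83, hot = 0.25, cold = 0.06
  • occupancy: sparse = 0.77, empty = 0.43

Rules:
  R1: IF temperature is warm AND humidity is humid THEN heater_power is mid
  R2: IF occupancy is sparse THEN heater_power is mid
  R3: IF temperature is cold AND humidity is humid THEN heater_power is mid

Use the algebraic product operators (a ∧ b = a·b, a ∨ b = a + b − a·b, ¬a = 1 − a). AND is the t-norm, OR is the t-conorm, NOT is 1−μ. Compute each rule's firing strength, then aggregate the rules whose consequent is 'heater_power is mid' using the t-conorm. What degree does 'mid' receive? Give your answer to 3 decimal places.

R1: warm=0.83, humid=0.53; AND[a·b] → w = 0.4399
R2: sparse=0.77 → w = 0.7700
R3: cold=0.06, humid=0.53; AND[a·b] → w = 0.0318
Rules with consequent 'mid': {R1, R2, R3} → strengths 0.4399, 0.7700, 0.0318
Aggregate via t-conorm [a + b − a·b]: 0.8753

0.875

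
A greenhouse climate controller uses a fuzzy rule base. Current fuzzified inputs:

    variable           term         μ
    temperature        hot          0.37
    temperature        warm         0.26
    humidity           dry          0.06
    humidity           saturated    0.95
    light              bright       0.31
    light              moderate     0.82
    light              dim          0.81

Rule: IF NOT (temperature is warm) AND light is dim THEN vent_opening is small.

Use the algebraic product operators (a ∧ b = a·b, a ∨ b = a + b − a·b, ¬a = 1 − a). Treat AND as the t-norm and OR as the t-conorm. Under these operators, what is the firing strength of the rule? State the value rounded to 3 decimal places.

0.599

firing strength: ¬warm=1−0.26=0.74, dim=0.81; AND[a·b] → w = 0.5994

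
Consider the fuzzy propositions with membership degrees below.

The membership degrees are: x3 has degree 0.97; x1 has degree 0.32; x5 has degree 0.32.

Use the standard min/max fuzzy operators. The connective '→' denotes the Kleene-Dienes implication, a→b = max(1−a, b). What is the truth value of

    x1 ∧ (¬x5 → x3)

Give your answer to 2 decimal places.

0.32

¬x5 = 1 − 0.32 = 0.68
¬x5 → x3  [Kleene-Dienes: max(1−a, b)] with a=0.68, b=0.97 → 0.97
x1 ∧ (¬x5 → x3) = min(a, b) on (0.32, 0.97) = 0.32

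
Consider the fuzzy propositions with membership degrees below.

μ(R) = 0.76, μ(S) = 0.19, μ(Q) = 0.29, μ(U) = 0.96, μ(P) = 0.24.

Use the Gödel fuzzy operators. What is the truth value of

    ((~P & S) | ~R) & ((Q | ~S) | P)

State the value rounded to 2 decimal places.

~P = 1 − 0.24 = 0.76
~P & S = min(a, b) on (0.76, 0.19) = 0.19
~R = 1 − 0.76 = 0.24
(~P & S) | ~R = max(a, b) on (0.19, 0.24) = 0.24
~S = 1 − 0.19 = 0.81
Q | ~S = max(a, b) on (0.29, 0.81) = 0.81
(Q | ~S) | P = max(a, b) on (0.81, 0.24) = 0.81
((~P & S) | ~R) & ((Q | ~S) | P) = min(a, b) on (0.24, 0.81) = 0.24

0.24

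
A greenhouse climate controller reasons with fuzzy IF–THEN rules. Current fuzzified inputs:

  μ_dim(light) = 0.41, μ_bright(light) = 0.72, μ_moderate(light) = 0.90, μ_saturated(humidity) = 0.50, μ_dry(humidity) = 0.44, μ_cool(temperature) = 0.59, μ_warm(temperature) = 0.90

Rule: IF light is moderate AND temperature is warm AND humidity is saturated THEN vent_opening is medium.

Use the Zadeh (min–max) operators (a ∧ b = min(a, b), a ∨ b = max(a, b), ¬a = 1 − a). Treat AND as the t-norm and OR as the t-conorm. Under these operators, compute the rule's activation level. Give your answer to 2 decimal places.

0.50

firing strength: moderate=0.90, warm=0.90, saturated=0.50; AND[min(a, b)] → w = 0.50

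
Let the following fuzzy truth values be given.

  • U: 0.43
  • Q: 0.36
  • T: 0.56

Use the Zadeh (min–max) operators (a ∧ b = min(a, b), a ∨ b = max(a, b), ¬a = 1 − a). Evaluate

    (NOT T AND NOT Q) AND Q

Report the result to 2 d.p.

NOT T = 1 − 0.56 = 0.44
NOT Q = 1 − 0.36 = 0.64
NOT T AND NOT Q = min(a, b) on (0.44, 0.64) = 0.44
(NOT T AND NOT Q) AND Q = min(a, b) on (0.44, 0.36) = 0.36

0.36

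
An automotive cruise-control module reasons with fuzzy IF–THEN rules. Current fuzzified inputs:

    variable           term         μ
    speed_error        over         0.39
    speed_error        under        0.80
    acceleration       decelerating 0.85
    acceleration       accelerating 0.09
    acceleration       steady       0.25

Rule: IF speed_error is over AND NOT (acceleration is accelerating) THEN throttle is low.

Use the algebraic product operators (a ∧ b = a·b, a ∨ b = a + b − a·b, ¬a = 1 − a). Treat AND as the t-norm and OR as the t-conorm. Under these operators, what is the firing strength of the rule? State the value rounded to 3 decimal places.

0.355

firing strength: over=0.39, ¬accelerating=1−0.09=0.91; AND[a·b] → w = 0.3549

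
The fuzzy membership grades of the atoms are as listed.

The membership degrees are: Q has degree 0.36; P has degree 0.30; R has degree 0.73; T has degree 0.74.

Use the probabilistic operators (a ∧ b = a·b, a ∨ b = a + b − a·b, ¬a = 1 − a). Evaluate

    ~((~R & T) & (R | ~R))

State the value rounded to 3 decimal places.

0.840

~R = 1 − 0.7300 = 0.2700
~R & T = a·b on (0.2700, 0.7400) = 0.1998
~R = 1 − 0.7300 = 0.2700
R | ~R = a + b − a·b on (0.7300, 0.2700) = 0.8029
(~R & T) & (R | ~R) = a·b on (0.1998, 0.8029) = 0.1604
~((~R & T) & (R | ~R)) = 1 − 0.1604 = 0.8396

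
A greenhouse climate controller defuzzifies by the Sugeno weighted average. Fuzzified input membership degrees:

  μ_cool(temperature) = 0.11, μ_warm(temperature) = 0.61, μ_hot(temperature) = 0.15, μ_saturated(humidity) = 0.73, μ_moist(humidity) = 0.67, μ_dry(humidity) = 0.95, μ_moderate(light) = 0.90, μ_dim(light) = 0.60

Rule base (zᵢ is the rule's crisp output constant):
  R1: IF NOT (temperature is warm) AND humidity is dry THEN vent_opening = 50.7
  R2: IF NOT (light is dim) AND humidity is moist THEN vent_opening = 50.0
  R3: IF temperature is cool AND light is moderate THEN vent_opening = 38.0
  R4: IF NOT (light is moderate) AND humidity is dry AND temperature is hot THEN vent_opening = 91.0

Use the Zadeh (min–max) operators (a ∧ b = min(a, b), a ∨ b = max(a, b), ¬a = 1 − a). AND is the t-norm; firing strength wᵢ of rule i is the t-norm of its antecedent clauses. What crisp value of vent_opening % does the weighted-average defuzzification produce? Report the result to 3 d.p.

53.053

R1 (z=50.7): ¬warm=1−0.61=0.39, dry=0.95; AND[min(a, b)] → w = 0.39
R2 (z=50.0): ¬dim=1−0.60=0.40, moist=0.67; AND[min(a, b)] → w = 0.40
R3 (z=38.0): cool=0.11, moderate=0.90; AND[min(a, b)] → w = 0.11
R4 (z=91.0): ¬moderate=1−0.90=0.10, dry=0.95, hot=0.15; AND[min(a, b)] → w = 0.10
Weighted average = (0.39·50.7 + 0.40·50.0 + 0.11·38.0 + 0.10·91.0) / (0.39 + 0.40 + 0.11 + 0.10)
  = 53.0530 / 1.0000 = 53.053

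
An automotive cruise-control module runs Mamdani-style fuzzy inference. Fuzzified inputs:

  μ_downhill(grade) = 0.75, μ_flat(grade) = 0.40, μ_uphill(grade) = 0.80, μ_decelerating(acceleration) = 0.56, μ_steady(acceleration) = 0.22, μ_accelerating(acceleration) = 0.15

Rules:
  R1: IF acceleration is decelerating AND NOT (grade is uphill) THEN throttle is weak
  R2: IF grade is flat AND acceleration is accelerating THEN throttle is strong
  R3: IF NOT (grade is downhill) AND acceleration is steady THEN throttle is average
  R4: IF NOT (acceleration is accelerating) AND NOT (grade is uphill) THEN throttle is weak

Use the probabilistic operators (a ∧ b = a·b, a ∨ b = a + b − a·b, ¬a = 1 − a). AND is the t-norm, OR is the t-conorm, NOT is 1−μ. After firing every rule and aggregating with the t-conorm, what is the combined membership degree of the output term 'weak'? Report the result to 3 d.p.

0.263

R1: decelerating=0.56, ¬uphill=1−0.80=0.20; AND[a·b] → w = 0.1120
R2: flat=0.40, accelerating=0.15; AND[a·b] → w = 0.0600
R3: ¬downhill=1−0.75=0.25, steady=0.22; AND[a·b] → w = 0.0550
R4: ¬accelerating=1−0.15=0.85, ¬uphill=1−0.80=0.20; AND[a·b] → w = 0.1700
Rules with consequent 'weak': {R1, R4} → strengths 0.1120, 0.1700
Aggregate via t-conorm [a + b − a·b]: 0.2630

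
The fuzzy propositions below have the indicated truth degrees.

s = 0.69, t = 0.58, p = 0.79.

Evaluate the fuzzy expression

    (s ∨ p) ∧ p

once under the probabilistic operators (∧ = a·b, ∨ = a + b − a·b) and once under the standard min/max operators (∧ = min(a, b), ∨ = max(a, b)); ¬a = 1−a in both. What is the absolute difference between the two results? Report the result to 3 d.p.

Under probabilistic:
  s ∨ p = a + b − a·b on (0.6900, 0.7900) = 0.9349
  (s ∨ p) ∧ p = a·b on (0.9349, 0.7900) = 0.7386
  → value = 0.7386
Under standard min/max:
  s ∨ p = max(a, b) on (0.69, 0.79) = 0.79
  (s ∨ p) ∧ p = min(a, b) on (0.79, 0.79) = 0.79
  → value = 0.7900
|0.7386 − 0.7900| = 0.051

0.051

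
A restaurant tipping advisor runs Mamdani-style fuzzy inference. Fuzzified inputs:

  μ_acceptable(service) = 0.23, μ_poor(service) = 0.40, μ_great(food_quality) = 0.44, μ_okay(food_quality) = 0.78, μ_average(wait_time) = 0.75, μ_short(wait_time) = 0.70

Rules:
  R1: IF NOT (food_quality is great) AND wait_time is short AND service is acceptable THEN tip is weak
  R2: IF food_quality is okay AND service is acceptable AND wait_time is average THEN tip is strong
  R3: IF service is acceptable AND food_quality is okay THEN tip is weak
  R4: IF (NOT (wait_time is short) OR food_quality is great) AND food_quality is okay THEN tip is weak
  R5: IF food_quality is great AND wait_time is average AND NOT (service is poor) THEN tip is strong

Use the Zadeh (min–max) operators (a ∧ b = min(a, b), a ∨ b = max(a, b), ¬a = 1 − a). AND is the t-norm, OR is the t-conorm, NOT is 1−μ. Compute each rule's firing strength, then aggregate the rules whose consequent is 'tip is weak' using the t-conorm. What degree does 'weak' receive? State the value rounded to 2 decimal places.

0.44

R1: ¬great=1−0.44=0.56, short=0.70, acceptable=0.23; AND[min(a, b)] → w = 0.23
R2: okay=0.78, acceptable=0.23, average=0.75; AND[min(a, b)] → w = 0.23
R3: acceptable=0.23, okay=0.78; AND[min(a, b)] → w = 0.23
R4: (¬short=1−0.70=0.30 OR great=0.44) = 0.44; AND[min(a, b)] with okay=0.78 → w = 0.44
R5: great=0.44, average=0.75, ¬poor=1−0.40=0.60; AND[min(a, b)] → w = 0.44
Rules with consequent 'weak': {R1, R3, R4} → strengths 0.23, 0.23, 0.44
Aggregate via t-conorm [max(a, b)]: 0.44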